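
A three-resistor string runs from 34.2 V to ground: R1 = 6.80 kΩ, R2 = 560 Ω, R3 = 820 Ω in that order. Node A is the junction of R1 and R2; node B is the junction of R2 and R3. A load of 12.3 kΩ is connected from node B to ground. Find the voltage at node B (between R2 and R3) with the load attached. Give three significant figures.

V ≈ 3.23 V

At node B, R3 is in parallel with the load: R3‖R_L = 768.8 Ω.
Below node A the resistance is R2 + (R3‖R_L) = 1329 Ω, so V_A = 34.2 × 1329/8129 = 5.590 V.
Then V_B = V_A × (R3‖R_L)/(R2 + R3‖R_L) = 5.590 × 768.8/1329 = 3.23 V.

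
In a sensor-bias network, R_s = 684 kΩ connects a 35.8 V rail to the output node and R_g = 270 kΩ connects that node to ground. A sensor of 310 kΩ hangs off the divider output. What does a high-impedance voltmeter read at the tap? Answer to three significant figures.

V_out ≈ 6.24 V

The load sits in parallel with R_g: R_g‖R_L = (270 × 310) / (270 + 310) = 144.3 kΩ.
V_out = 35.8 × 144.3 / (684 + 144.3) = 35.8 × 144.3/828.3 = 6.24 V.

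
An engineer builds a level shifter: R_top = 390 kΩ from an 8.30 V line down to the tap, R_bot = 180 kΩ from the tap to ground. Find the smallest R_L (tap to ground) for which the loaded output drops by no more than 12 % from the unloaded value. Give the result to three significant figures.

Output resistance R_th = R_top‖R_bot = (390 × 180)/570.0 = 123.2 kΩ.
The fractional drop is R_th/(R_th + R_L); requiring this ≤ 0.120 gives R_L ≥ R_th(1/0.120 − 1) = 123.2 × 7.333 = 903 kΩ.

R_L(min) ≈ 903 kΩ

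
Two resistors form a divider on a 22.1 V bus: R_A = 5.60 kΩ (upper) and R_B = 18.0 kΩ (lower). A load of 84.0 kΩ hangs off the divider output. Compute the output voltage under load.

The load sits in parallel with R_B: R_B‖R_L = (18.0 × 84.0) / (18.0 + 84.0) = 14.82 kΩ.
V_out = 22.1 × 14.82 / (5.60 + 14.82) = 22.1 × 14.82/20.42 = 16.0 V.
(Unloaded it would have been 16.9 V.)

V_out ≈ 16.0 V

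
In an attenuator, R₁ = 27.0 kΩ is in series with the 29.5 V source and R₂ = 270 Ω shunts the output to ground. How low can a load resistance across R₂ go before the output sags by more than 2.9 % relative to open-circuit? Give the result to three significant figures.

Output resistance R_th = R₁‖R₂ = (27000 × 270)/27270 = 267.3 Ω.
The fractional drop is R_th/(R_th + R_L); requiring this ≤ 0.0290 gives R_L ≥ R_th(1/0.0290 − 1) = 267.3 × 33.48 = 8.95 kΩ.

R_L(min) ≈ 8.95 kΩ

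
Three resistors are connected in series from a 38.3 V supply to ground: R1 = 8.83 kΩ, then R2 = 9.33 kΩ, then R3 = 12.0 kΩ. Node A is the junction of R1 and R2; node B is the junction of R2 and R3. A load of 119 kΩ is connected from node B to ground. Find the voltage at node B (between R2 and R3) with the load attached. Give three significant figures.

At node B, R3 is in parallel with the load: R3‖R_L = 10.90 kΩ.
Below node A the resistance is R2 + (R3‖R_L) = 20.23 kΩ, so V_A = 38.3 × 20.23/29.06 = 26.66 V.
Then V_B = V_A × (R3‖R_L)/(R2 + R3‖R_L) = 26.66 × 10.90/20.23 = 14.4 V.

V ≈ 14.4 V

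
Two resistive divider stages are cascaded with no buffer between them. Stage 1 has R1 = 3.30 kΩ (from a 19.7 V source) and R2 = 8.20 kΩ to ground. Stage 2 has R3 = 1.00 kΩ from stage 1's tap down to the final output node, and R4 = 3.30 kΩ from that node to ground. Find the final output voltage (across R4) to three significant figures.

V_out ≈ 6.97 V

Stage 2 presents R3+R4 = 4.300 kΩ as a load on stage 1's tap.
Stage 1's lower leg becomes R2‖(R3+R4) = 2.821 kΩ, so V_mid = 19.7 × 2.821/6.121 = 9.079 V.
Stage 2 is itself unloaded: V_out = V_mid × R4/(R3+R4) = 9.079 × 3.30/4.300 = 6.97 V.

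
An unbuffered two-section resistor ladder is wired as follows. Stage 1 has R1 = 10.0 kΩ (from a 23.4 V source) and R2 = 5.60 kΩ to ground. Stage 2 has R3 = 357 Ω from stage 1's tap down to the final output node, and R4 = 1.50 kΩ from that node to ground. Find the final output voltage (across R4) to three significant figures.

Stage 2 presents R3+R4 = 1857 Ω as a load on stage 1's tap.
Stage 1's lower leg becomes R2‖(R3+R4) = 1395 Ω, so V_mid = 23.4 × 1395/11390 = 2.864 V.
Stage 2 is itself unloaded: V_out = V_mid × R4/(R3+R4) = 2.864 × 1500/1857 = 2.31 V.

V_out ≈ 2.31 V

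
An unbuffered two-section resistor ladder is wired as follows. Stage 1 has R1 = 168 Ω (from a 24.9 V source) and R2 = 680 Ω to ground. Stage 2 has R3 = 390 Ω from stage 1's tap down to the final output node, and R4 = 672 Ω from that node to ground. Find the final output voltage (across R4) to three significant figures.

Stage 2 presents R3+R4 = 1062 Ω as a load on stage 1's tap.
Stage 1's lower leg becomes R2‖(R3+R4) = 414.6 Ω, so V_mid = 24.9 × 414.6/582.6 = 17.72 V.
Stage 2 is itself unloaded: V_out = V_mid × R4/(R3+R4) = 17.72 × 672/1062 = 11.2 V.

V_out ≈ 11.2 V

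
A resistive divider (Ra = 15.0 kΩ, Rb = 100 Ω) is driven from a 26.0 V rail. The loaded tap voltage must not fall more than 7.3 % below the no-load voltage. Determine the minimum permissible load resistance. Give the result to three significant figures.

Output resistance R_th = Ra‖Rb = (15000 × 100)/15100 = 99.34 Ω.
The fractional drop is R_th/(R_th + R_L); requiring this ≤ 0.0730 gives R_L ≥ R_th(1/0.0730 − 1) = 99.34 × 12.70 = 1.26 kΩ.

R_L(min) ≈ 1.26 kΩ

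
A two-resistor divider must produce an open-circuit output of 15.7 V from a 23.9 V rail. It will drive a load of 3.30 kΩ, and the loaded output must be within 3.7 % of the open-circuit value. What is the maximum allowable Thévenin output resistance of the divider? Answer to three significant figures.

R_th ≤ 127 Ω

Loading drop = R_th/(R_th + R_L) ≤ 0.0370, so R_th ≤ R_L · ε/(1−ε) = 3.30 kΩ × 0.0370/0.9630 = 127 Ω.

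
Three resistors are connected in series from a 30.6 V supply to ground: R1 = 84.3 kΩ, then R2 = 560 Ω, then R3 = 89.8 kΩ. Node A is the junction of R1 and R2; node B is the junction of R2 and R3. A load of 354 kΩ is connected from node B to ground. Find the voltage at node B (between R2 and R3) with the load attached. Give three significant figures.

At node B, R3 is in parallel with the load: R3‖R_L = 71630 Ω.
Below node A the resistance is R2 + (R3‖R_L) = 72190 Ω, so V_A = 30.6 × 72190/156500 = 14.12 V.
Then V_B = V_A × (R3‖R_L)/(R2 + R3‖R_L) = 14.12 × 71630/72190 = 14.0 V.

V ≈ 14.0 V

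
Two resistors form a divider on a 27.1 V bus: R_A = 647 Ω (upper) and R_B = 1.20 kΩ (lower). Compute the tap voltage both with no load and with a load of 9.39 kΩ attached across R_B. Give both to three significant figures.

Open-circuit: V = 27.1 × 1200/(647 + 1200) = 17.6 V.
With the load, R_B becomes R_B‖R_L = 1064 Ω, so V = 27.1 × 1064/1711 = 16.9 V.

Unloaded: 17.6 V; loaded: 16.9 V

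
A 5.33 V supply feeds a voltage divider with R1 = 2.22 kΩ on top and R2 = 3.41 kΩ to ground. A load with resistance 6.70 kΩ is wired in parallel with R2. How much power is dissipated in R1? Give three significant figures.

P ≈ 3.14 mW

Total resistance from the source is R1 + (R2‖R_L) = 4.480 kΩ, so I = 5.33/4.480 kΩ = 1.190 mA.
P = I²·R1 = (1.190 mA)² × 2.22 kΩ = 3.14 mW.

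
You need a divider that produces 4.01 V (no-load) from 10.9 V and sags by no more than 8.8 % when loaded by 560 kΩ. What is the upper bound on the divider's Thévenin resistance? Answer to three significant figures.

Loading drop = R_th/(R_th + R_L) ≤ 0.0880, so R_th ≤ R_L · ε/(1−ε) = 560 kΩ × 0.0880/0.9120 = 54.0 kΩ.

R_th ≤ 54.0 kΩ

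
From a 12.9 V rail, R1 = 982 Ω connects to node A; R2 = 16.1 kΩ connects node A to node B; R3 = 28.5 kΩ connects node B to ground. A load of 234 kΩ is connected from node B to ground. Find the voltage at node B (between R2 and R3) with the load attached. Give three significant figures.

At node B, R3 is in parallel with the load: R3‖R_L = 25410 Ω.
Below node A the resistance is R2 + (R3‖R_L) = 41510 Ω, so V_A = 12.9 × 41510/42490 = 12.60 V.
Then V_B = V_A × (R3‖R_L)/(R2 + R3‖R_L) = 12.60 × 25410/41510 = 7.71 V.

V ≈ 7.71 V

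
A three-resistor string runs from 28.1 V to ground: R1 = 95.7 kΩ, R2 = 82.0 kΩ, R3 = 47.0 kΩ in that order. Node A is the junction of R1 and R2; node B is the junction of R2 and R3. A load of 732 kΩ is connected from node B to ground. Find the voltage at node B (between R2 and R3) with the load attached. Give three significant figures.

V ≈ 5.59 V

At node B, R3 is in parallel with the load: R3‖R_L = 44.16 kΩ.
Below node A the resistance is R2 + (R3‖R_L) = 126.2 kΩ, so V_A = 28.1 × 126.2/221.9 = 15.98 V.
Then V_B = V_A × (R3‖R_L)/(R2 + R3‖R_L) = 15.98 × 44.16/126.2 = 5.59 V.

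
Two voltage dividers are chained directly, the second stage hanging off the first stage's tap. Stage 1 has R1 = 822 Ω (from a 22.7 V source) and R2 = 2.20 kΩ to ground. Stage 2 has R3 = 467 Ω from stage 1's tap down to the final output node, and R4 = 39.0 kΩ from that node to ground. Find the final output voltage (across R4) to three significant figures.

V_out ≈ 16.1 V

Stage 2 presents R3+R4 = 39470 Ω as a load on stage 1's tap.
Stage 1's lower leg becomes R2‖(R3+R4) = 2084 Ω, so V_mid = 22.7 × 2084/2906 = 16.28 V.
Stage 2 is itself unloaded: V_out = V_mid × R4/(R3+R4) = 16.28 × 39000/39470 = 16.1 V.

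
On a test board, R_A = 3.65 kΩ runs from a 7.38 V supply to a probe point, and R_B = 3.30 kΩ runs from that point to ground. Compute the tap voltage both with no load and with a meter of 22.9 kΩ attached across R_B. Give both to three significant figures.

Unloaded: 3.50 V; loaded: 3.26 V

Open-circuit: V = 7.38 × 3.30/(3.65 + 3.30) = 3.50 V.
With the load, R_B becomes R_B‖R_L = 2.884 kΩ, so V = 7.38 × 2.884/6.534 = 3.26 V.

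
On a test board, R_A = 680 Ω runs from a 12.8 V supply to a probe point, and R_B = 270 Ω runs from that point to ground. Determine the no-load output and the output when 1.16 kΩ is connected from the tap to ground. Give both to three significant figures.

Open-circuit: V = 12.8 × 270/(680 + 270) = 3.64 V.
With the load, R_B becomes R_B‖R_L = 219.0 Ω, so V = 12.8 × 219.0/899.0 = 3.12 V.

Unloaded: 3.64 V; loaded: 3.12 V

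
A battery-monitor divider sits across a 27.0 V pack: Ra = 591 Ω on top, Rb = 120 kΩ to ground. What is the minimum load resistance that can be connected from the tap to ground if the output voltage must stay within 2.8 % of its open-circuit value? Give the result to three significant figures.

Output resistance R_th = Ra‖Rb = (591 × 120000)/120600 = 588.1 Ω.
The fractional drop is R_th/(R_th + R_L); requiring this ≤ 0.0280 gives R_L ≥ R_th(1/0.0280 − 1) = 588.1 × 34.71 = 20.4 kΩ.

R_L(min) ≈ 20.4 kΩ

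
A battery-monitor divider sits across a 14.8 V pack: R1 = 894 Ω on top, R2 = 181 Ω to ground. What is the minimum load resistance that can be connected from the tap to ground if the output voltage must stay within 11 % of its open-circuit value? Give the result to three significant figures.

Output resistance R_th = R1‖R2 = (894 × 181)/1075 = 150.5 Ω.
The fractional drop is R_th/(R_th + R_L); requiring this ≤ 0.110 gives R_L ≥ R_th(1/0.110 − 1) = 150.5 × 8.091 = 1.22 kΩ.

R_L(min) ≈ 1.22 kΩ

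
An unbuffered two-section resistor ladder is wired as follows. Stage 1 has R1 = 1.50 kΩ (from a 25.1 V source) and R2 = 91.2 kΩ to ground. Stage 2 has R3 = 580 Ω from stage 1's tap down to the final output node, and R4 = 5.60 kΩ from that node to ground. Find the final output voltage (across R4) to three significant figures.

Stage 2 presents R3+R4 = 6180 Ω as a load on stage 1's tap.
Stage 1's lower leg becomes R2‖(R3+R4) = 5788 Ω, so V_mid = 25.1 × 5788/7288 = 19.93 V.
Stage 2 is itself unloaded: V_out = V_mid × R4/(R3+R4) = 19.93 × 5600/6180 = 18.1 V.

V_out ≈ 18.1 V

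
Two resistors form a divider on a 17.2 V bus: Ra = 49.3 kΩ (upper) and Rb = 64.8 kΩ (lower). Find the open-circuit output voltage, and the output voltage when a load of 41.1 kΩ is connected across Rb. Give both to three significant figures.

Unloaded: 9.77 V; loaded: 5.81 V

Open-circuit: V = 17.2 × 64.8/(49.3 + 64.8) = 9.77 V.
With the load, Rb becomes Rb‖R_L = 25.15 kΩ, so V = 17.2 × 25.15/74.45 = 5.81 V.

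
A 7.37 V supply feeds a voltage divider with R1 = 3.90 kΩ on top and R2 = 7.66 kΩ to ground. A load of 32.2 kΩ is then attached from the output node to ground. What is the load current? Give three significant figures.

R2‖R_L = 6.188 kΩ; V_out = 7.37 × 6.188/10.09 = 4.521 V.
I_L = V_out / R_L = 4.521 / 32.2 kΩ = 0.140 mA.

I_L ≈ 0.140 mA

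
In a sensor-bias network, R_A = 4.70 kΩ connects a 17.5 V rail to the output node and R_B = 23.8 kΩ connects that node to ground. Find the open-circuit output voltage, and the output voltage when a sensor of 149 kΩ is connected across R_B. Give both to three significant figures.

Open-circuit: V = 17.5 × 23.8/(4.70 + 23.8) = 14.6 V.
With the load, R_B becomes R_B‖R_L = 20.52 kΩ, so V = 17.5 × 20.52/25.22 = 14.2 V.

Unloaded: 14.6 V; loaded: 14.2 V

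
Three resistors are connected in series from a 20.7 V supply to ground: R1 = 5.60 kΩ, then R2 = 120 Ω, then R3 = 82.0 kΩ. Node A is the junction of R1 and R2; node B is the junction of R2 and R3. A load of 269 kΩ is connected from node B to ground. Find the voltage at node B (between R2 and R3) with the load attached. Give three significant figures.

At node B, R3 is in parallel with the load: R3‖R_L = 62840 Ω.
Below node A the resistance is R2 + (R3‖R_L) = 62960 Ω, so V_A = 20.7 × 62960/68560 = 19.01 V.
Then V_B = V_A × (R3‖R_L)/(R2 + R3‖R_L) = 19.01 × 62840/62960 = 19.0 V.

V ≈ 19.0 V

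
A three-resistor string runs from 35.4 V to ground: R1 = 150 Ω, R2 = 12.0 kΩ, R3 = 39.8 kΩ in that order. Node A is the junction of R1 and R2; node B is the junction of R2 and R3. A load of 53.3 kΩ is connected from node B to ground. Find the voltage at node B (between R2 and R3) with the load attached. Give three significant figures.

At node B, R3 is in parallel with the load: R3‖R_L = 22790 Ω.
Below node A the resistance is R2 + (R3‖R_L) = 34790 Ω, so V_A = 35.4 × 34790/34940 = 35.25 V.
Then V_B = V_A × (R3‖R_L)/(R2 + R3‖R_L) = 35.25 × 22790/34790 = 23.1 V.

V ≈ 23.1 V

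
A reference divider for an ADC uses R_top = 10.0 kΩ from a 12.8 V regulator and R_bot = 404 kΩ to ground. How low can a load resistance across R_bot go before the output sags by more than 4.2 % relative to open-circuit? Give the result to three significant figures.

R_L(min) ≈ 223 kΩ

Output resistance R_th = R_top‖R_bot = (10.0 × 404)/414.0 = 9.758 kΩ.
The fractional drop is R_th/(R_th + R_L); requiring this ≤ 0.0420 gives R_L ≥ R_th(1/0.0420 − 1) = 9.758 × 22.81 = 223 kΩ.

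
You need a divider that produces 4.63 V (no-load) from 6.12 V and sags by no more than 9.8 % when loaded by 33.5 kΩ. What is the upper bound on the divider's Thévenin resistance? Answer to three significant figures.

Loading drop = R_th/(R_th + R_L) ≤ 0.0980, so R_th ≤ R_L · ε/(1−ε) = 33.5 kΩ × 0.0980/0.9020 = 3.64 kΩ.
(Any R1, R2 with R2/(R1+R2) = 0.757 and R1‖R2 ≤ 3.64 kΩ will meet the spec.)

R_th ≤ 3.64 kΩ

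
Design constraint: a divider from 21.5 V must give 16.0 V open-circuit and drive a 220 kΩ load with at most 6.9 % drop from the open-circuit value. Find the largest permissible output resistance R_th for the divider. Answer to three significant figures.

Loading drop = R_th/(R_th + R_L) ≤ 0.0690, so R_th ≤ R_L · ε/(1−ε) = 220 kΩ × 0.0690/0.9310 = 16.3 kΩ.
(Any R1, R2 with R2/(R1+R2) = 0.744 and R1‖R2 ≤ 16.3 kΩ will meet the spec.)

R_th ≤ 16.3 kΩ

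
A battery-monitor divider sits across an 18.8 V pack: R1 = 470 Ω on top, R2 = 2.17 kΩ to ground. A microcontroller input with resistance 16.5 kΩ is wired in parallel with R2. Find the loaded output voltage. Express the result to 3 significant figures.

V_out ≈ 15.1 V

The load sits in parallel with R2: R2‖R_L = (2170 × 16500) / (2170 + 16500) = 1918 Ω.
V_out = 18.8 × 1918 / (470 + 1918) = 18.8 × 1918/2388 = 15.1 V.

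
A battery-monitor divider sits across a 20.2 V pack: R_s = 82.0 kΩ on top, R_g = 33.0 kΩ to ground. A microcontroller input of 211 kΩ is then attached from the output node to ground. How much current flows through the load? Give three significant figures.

R_g‖R_L = 28.54 kΩ; V_out = 20.2 × 28.54/110.5 = 5.215 V.
I_L = V_out / R_L = 5.215 / 211 kΩ = 0.0247 mA.

I_L ≈ 0.0247 mA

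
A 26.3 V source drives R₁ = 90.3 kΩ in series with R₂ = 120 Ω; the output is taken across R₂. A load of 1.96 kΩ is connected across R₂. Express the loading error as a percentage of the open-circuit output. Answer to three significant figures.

5.76 %

The divider's output (Thévenin) resistance is R₁‖R₂ = 119.8 Ω.
Fractional drop under load = R_th/(R_th + R_L) = 119.8 / (119.8 + 1960) = 0.05762.
So the output falls by 5.76 %.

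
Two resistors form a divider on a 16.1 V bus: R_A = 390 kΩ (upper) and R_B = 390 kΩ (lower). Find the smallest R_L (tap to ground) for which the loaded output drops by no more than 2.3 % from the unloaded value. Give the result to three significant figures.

R_L(min) ≈ 8.28 MΩ

Output resistance R_th = R_A‖R_B = (390 × 390)/780.0 = 195.0 kΩ.
The fractional drop is R_th/(R_th + R_L); requiring this ≤ 0.0230 gives R_L ≥ R_th(1/0.0230 − 1) = 195.0 × 42.48 = 8.28 MΩ.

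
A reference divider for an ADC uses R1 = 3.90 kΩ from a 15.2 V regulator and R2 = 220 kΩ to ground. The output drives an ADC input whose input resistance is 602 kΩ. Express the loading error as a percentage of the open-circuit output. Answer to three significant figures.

0.633 %

The divider's output (Thévenin) resistance is R1‖R2 = 3.832 kΩ.
Fractional drop under load = R_th/(R_th + R_L) = 3.832 / (3.832 + 602) = 0.006325.
So the output falls by 0.633 %.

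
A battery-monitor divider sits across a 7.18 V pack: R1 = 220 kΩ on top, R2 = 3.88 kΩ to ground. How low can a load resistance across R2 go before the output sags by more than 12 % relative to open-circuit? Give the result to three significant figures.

Output resistance R_th = R1‖R2 = (220 × 3.88)/223.9 = 3.813 kΩ.
The fractional drop is R_th/(R_th + R_L); requiring this ≤ 0.120 gives R_L ≥ R_th(1/0.120 − 1) = 3.813 × 7.333 = 28.0 kΩ.

R_L(min) ≈ 28.0 kΩ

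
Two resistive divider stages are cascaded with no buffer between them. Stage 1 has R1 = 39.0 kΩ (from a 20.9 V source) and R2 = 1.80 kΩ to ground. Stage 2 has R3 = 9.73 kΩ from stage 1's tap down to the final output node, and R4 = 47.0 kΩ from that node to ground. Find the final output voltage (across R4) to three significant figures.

V_out ≈ 0.741 V

Stage 2 presents R3+R4 = 56.73 kΩ as a load on stage 1's tap.
Stage 1's lower leg becomes R2‖(R3+R4) = 1.745 kΩ, so V_mid = 20.9 × 1.745/40.74 = 0.8949 V.
Stage 2 is itself unloaded: V_out = V_mid × R4/(R3+R4) = 0.8949 × 47.0/56.73 = 0.741 V.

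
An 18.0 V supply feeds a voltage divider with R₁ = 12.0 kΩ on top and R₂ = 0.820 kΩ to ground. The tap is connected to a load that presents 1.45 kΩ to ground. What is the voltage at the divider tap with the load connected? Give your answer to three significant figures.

V_out ≈ 0.753 V

The load sits in parallel with R₂: R₂‖R_L = (820 × 1450) / (820 + 1450) = 523.8 Ω.
V_out = 18.0 × 523.8 / (12000 + 523.8) = 18.0 × 523.8/12520 = 0.753 V.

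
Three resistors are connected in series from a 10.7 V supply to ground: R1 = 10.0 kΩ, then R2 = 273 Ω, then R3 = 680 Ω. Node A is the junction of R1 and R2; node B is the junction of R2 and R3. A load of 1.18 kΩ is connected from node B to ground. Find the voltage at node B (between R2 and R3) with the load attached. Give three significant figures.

V ≈ 0.431 V

At node B, R3 is in parallel with the load: R3‖R_L = 431.4 Ω.
Below node A the resistance is R2 + (R3‖R_L) = 704.4 Ω, so V_A = 10.7 × 704.4/10700 = 0.7041 V.
Then V_B = V_A × (R3‖R_L)/(R2 + R3‖R_L) = 0.7041 × 431.4/704.4 = 0.431 V.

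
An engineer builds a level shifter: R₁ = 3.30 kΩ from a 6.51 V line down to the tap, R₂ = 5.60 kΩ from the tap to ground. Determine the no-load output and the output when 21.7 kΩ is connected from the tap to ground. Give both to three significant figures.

Open-circuit: V = 6.51 × 5.60/(3.30 + 5.60) = 4.10 V.
With the load, R₂ becomes R₂‖R_L = 4.451 kΩ, so V = 6.51 × 4.451/7.751 = 3.74 V.

Unloaded: 4.10 V; loaded: 3.74 V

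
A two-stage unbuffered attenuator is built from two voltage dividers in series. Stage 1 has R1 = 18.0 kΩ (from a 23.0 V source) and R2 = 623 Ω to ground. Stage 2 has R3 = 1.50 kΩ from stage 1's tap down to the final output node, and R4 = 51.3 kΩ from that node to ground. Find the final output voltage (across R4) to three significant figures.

Stage 2 presents R3+R4 = 52800 Ω as a load on stage 1's tap.
Stage 1's lower leg becomes R2‖(R3+R4) = 615.7 Ω, so V_mid = 23.0 × 615.7/18620 = 0.7607 V.
Stage 2 is itself unloaded: V_out = V_mid × R4/(R3+R4) = 0.7607 × 51300/52800 = 0.739 V.

V_out ≈ 0.739 V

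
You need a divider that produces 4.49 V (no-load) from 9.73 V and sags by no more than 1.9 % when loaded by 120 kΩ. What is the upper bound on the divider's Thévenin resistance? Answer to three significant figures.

R_th ≤ 2.32 kΩ

Loading drop = R_th/(R_th + R_L) ≤ 0.0190, so R_th ≤ R_L · ε/(1−ε) = 120 kΩ × 0.0190/0.9810 = 2.32 kΩ.
(Any R1, R2 with R2/(R1+R2) = 0.461 and R1‖R2 ≤ 2.32 kΩ will meet the spec.)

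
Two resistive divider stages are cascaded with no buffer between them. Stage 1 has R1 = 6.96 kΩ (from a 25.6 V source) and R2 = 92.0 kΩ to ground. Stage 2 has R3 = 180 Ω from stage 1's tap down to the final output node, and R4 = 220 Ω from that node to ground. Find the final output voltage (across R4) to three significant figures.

V_out ≈ 0.762 V

Stage 2 presents R3+R4 = 400.0 Ω as a load on stage 1's tap.
Stage 1's lower leg becomes R2‖(R3+R4) = 398.3 Ω, so V_mid = 25.6 × 398.3/7358 = 1.386 V.
Stage 2 is itself unloaded: V_out = V_mid × R4/(R3+R4) = 1.386 × 220/400.0 = 0.762 V.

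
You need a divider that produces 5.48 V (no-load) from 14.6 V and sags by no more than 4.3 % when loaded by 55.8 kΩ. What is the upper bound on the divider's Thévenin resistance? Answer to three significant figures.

R_th ≤ 2.51 kΩ

Loading drop = R_th/(R_th + R_L) ≤ 0.0430, so R_th ≤ R_L · ε/(1−ε) = 55.8 kΩ × 0.0430/0.9570 = 2.51 kΩ.
(Any R1, R2 with R2/(R1+R2) = 0.375 and R1‖R2 ≤ 2.51 kΩ will meet the spec.)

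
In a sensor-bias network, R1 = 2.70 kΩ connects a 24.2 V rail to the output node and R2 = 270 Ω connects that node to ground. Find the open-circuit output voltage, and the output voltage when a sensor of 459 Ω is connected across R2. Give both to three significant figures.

Open-circuit: V = 24.2 × 270/(2700 + 270) = 2.20 V.
With the load, R2 becomes R2‖R_L = 170.0 Ω, so V = 24.2 × 170.0/2870 = 1.43 V.

Unloaded: 2.20 V; loaded: 1.43 V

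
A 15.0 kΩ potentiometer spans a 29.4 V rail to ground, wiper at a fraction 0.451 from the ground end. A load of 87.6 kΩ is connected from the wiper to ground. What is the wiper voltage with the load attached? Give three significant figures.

The wiper splits the pot into (1−α)R = 8.235 kΩ above and αR = 6.765 kΩ below.
Lower section ‖ load = 6.280 kΩ.
V_wiper = 29.4 × 6.280/(8.235 + 6.280) = 12.7 V.

V ≈ 12.7 V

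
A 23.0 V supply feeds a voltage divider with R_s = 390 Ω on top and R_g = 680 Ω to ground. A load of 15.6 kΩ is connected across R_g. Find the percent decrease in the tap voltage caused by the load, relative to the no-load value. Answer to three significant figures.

1.56 %

The divider's output (Thévenin) resistance is R_s‖R_g = 247.9 Ω.
Fractional drop under load = R_th/(R_th + R_L) = 247.9 / (247.9 + 15600) = 0.01564.
So the output falls by 1.56 %.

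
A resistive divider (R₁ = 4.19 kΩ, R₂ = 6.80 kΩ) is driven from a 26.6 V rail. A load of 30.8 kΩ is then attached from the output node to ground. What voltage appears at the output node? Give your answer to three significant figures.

V_out ≈ 15.2 V

The load sits in parallel with R₂: R₂‖R_L = (6.80 × 30.8) / (6.80 + 30.8) = 5.570 kΩ.
V_out = 26.6 × 5.570 / (4.19 + 5.570) = 26.6 × 5.570/9.760 = 15.2 V.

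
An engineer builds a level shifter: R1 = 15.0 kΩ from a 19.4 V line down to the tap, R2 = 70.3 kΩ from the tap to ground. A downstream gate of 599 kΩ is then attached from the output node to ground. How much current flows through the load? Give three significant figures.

R2‖R_L = 62.92 kΩ; V_out = 19.4 × 62.92/77.92 = 15.67 V.
I_L = V_out / R_L = 15.67 / 599 kΩ = 0.0262 mA.

I_L ≈ 0.0262 mA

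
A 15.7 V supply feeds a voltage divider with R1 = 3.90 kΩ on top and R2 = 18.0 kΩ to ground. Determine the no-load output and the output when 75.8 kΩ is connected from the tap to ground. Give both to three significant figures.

Open-circuit: V = 15.7 × 18.0/(3.90 + 18.0) = 12.9 V.
With the load, R2 becomes R2‖R_L = 14.55 kΩ, so V = 15.7 × 14.55/18.45 = 12.4 V.

Unloaded: 12.9 V; loaded: 12.4 V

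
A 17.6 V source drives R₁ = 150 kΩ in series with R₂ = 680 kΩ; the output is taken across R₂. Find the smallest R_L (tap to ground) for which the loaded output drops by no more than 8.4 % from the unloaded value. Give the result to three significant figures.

Output resistance R_th = R₁‖R₂ = (150 × 680)/830.0 = 122.9 kΩ.
The fractional drop is R_th/(R_th + R_L); requiring this ≤ 0.0840 gives R_L ≥ R_th(1/0.0840 − 1) = 122.9 × 10.90 = 1.34 MΩ.

R_L(min) ≈ 1.34 MΩ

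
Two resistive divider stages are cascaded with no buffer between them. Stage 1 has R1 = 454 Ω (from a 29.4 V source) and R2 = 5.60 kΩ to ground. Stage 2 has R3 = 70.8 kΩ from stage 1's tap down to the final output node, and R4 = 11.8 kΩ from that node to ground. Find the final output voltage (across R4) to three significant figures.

Stage 2 presents R3+R4 = 82600 Ω as a load on stage 1's tap.
Stage 1's lower leg becomes R2‖(R3+R4) = 5244 Ω, so V_mid = 29.4 × 5244/5698 = 27.06 V.
Stage 2 is itself unloaded: V_out = V_mid × R4/(R3+R4) = 27.06 × 11800/82600 = 3.87 V.

V_out ≈ 3.87 V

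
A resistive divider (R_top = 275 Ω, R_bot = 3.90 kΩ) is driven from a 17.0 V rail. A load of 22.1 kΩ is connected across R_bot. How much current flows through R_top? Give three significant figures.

I ≈ 4.74 mA

R_bot‖R_L = 3315 Ω, so the source sees R_top + R_bot‖R_L = 3590 Ω.
I = 17.0 V / 3590 Ω = 4.74 mA.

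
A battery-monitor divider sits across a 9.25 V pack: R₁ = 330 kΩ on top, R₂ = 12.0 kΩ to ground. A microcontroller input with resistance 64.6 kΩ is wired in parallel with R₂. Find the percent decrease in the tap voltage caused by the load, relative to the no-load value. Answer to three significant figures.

15.2 %

The divider's output (Thévenin) resistance is R₁‖R₂ = 11.58 kΩ.
Fractional drop under load = R_th/(R_th + R_L) = 11.58 / (11.58 + 64.6) = 0.1520.
So the output falls by 15.2 %.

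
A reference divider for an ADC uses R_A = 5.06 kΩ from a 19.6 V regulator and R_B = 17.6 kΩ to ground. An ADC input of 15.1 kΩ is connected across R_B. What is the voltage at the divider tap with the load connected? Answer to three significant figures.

The load sits in parallel with R_B: R_B‖R_L = (17.6 × 15.1) / (17.6 + 15.1) = 8.127 kΩ.
V_out = 19.6 × 8.127 / (5.06 + 8.127) = 19.6 × 8.127/13.19 = 12.1 V.

V_out ≈ 12.1 V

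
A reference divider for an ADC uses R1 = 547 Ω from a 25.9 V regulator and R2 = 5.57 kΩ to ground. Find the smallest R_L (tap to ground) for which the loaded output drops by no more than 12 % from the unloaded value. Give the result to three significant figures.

R_L(min) ≈ 3.65 kΩ

Output resistance R_th = R1‖R2 = (547 × 5570)/6117 = 498.1 Ω.
The fractional drop is R_th/(R_th + R_L); requiring this ≤ 0.120 gives R_L ≥ R_th(1/0.120 − 1) = 498.1 × 7.333 = 3.65 kΩ.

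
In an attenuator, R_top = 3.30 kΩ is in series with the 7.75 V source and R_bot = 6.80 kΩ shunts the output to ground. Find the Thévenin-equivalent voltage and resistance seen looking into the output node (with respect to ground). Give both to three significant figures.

V_th is the open-circuit tap voltage: 7.75 × 6.80/(3.30 + 6.80) = 5.22 V.
With the supply zeroed, R_top and R_bot appear in parallel from the tap: R_th = R_top‖R_bot = (3.30 × 6.80)/10.10 = 2.22 kΩ.

V_th = 5.22 V, R_th = 2.22 kΩ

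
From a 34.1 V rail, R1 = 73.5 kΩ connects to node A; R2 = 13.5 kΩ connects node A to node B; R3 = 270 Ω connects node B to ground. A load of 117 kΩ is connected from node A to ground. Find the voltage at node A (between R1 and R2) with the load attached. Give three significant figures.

Below node A the series string R2+R3 = 13770 Ω sits in parallel with the 117000 Ω load: 12320 Ω.
V_A = 34.1 × 12320/(73500 + 12320) = 4.90 V.

V ≈ 4.90 V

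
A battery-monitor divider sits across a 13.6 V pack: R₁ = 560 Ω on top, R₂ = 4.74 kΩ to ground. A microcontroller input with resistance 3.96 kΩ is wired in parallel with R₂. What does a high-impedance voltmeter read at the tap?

The load sits in parallel with R₂: R₂‖R_L = (4740 × 3960) / (4740 + 3960) = 2158 Ω.
V_out = 13.6 × 2158 / (560 + 2158) = 13.6 × 2158/2718 = 10.8 V.

V_out ≈ 10.8 V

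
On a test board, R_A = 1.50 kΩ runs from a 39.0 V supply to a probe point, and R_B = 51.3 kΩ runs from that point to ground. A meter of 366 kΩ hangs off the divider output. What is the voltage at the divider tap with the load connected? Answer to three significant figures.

V_out ≈ 37.7 V

The load sits in parallel with R_B: R_B‖R_L = (51.3 × 366) / (51.3 + 366) = 44.99 kΩ.
V_out = 39.0 × 44.99 / (1.50 + 44.99) = 39.0 × 44.99/46.49 = 37.7 V.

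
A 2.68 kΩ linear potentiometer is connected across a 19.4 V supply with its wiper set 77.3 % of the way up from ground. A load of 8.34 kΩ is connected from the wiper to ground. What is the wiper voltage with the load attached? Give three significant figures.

The wiper splits the pot into (1−α)R = 608.4 Ω above and αR = 2072 Ω below.
Lower section ‖ load = 1659 Ω.
V_wiper = 19.4 × 1659/(608.4 + 1659) = 14.2 V.

V ≈ 14.2 V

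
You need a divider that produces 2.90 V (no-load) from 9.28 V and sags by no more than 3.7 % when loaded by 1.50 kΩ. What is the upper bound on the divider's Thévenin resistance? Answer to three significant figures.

R_th ≤ 57.6 Ω

Loading drop = R_th/(R_th + R_L) ≤ 0.0370, so R_th ≤ R_L · ε/(1−ε) = 1.50 kΩ × 0.0370/0.9630 = 57.6 Ω.
(Any R1, R2 with R2/(R1+R2) = 0.312 and R1‖R2 ≤ 57.6 Ω will meet the spec.)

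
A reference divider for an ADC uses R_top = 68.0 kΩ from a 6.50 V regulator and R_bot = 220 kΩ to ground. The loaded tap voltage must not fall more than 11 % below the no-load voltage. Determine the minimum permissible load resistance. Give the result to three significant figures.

R_L(min) ≈ 420 kΩ

Output resistance R_th = R_top‖R_bot = (68.0 × 220)/288.0 = 51.94 kΩ.
The fractional drop is R_th/(R_th + R_L); requiring this ≤ 0.110 gives R_L ≥ R_th(1/0.110 − 1) = 51.94 × 8.091 = 420 kΩ.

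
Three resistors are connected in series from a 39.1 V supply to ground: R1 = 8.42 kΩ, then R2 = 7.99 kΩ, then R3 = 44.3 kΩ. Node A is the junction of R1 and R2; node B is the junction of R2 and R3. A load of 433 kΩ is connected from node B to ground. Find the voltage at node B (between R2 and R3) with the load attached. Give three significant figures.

V ≈ 27.8 V

At node B, R3 is in parallel with the load: R3‖R_L = 40.19 kΩ.
Below node A the resistance is R2 + (R3‖R_L) = 48.18 kΩ, so V_A = 39.1 × 48.18/56.60 = 33.28 V.
Then V_B = V_A × (R3‖R_L)/(R2 + R3‖R_L) = 33.28 × 40.19/48.18 = 27.8 V.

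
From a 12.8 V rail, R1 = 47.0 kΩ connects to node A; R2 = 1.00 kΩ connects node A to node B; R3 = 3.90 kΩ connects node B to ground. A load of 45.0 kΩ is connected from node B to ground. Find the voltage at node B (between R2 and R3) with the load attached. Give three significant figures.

At node B, R3 is in parallel with the load: R3‖R_L = 3.589 kΩ.
Below node A the resistance is R2 + (R3‖R_L) = 4.589 kΩ, so V_A = 12.8 × 4.589/51.59 = 1.139 V.
Then V_B = V_A × (R3‖R_L)/(R2 + R3‖R_L) = 1.139 × 3.589/4.589 = 0.890 V.

V ≈ 0.890 V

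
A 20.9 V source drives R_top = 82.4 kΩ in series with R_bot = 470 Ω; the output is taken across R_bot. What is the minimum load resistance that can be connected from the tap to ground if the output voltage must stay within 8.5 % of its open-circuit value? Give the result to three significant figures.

R_L(min) ≈ 5.03 kΩ

Output resistance R_th = R_top‖R_bot = (82400 × 470)/82870 = 467.3 Ω.
The fractional drop is R_th/(R_th + R_L); requiring this ≤ 0.0850 gives R_L ≥ R_th(1/0.0850 − 1) = 467.3 × 10.76 = 5.03 kΩ.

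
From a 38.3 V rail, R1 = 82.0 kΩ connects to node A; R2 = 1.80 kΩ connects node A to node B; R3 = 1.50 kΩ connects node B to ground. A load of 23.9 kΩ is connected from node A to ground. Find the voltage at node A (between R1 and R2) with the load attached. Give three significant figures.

Below node A the series string R2+R3 = 3.300 kΩ sits in parallel with the 23.9 kΩ load: 2.900 kΩ.
V_A = 38.3 × 2.900/(82.0 + 2.900) = 1.31 V.

V ≈ 1.31 V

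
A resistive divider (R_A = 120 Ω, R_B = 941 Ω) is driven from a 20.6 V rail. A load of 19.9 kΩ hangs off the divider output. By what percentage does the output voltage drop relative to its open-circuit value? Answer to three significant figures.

0.532 %

The divider's output (Thévenin) resistance is R_A‖R_B = 106.4 Ω.
Fractional drop under load = R_th/(R_th + R_L) = 106.4 / (106.4 + 19900) = 0.005320.
So the output falls by 0.532 %.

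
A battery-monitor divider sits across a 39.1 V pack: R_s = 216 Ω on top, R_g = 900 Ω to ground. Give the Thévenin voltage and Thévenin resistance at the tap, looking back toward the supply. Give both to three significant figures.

V_th = 31.5 V, R_th = 174 Ω

V_th is the open-circuit tap voltage: 39.1 × 900/(216 + 900) = 31.5 V.
With the supply zeroed, R_s and R_g appear in parallel from the tap: R_th = R_s‖R_g = (216 × 900)/1116 = 174 Ω.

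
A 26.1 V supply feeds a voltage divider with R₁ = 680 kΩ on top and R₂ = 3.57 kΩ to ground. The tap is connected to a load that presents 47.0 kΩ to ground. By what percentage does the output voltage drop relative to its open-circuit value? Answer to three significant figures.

7.03 %

The divider's output (Thévenin) resistance is R₁‖R₂ = 3.551 kΩ.
Fractional drop under load = R_th/(R_th + R_L) = 3.551 / (3.551 + 47.0) = 0.07025.
So the output falls by 7.03 %.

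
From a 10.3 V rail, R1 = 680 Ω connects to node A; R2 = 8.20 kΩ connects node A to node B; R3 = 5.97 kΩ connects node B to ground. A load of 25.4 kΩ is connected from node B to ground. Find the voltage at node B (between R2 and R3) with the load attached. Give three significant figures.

At node B, R3 is in parallel with the load: R3‖R_L = 4834 Ω.
Below node A the resistance is R2 + (R3‖R_L) = 13030 Ω, so V_A = 10.3 × 13030/13710 = 9.789 V.
Then V_B = V_A × (R3‖R_L)/(R2 + R3‖R_L) = 9.789 × 4834/13030 = 3.63 V.

V ≈ 3.63 V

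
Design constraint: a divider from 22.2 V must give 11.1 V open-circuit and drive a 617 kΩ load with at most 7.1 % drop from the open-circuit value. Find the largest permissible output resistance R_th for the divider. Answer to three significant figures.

R_th ≤ 47.2 kΩ

Loading drop = R_th/(R_th + R_L) ≤ 0.0710, so R_th ≤ R_L · ε/(1−ε) = 617 kΩ × 0.0710/0.9290 = 47.2 kΩ.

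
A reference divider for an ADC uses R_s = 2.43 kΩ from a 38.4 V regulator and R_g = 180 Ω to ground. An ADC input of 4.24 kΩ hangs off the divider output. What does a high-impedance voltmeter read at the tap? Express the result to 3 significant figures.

The load sits in parallel with R_g: R_g‖R_L = (180 × 4240) / (180 + 4240) = 172.7 Ω.
V_out = 38.4 × 172.7 / (2430 + 172.7) = 38.4 × 172.7/2603 = 2.55 V.

V_out ≈ 2.55 V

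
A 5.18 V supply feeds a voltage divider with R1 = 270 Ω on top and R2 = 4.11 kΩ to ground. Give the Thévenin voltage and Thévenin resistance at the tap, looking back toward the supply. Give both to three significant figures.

V_th is the open-circuit tap voltage: 5.18 × 4110/(270 + 4110) = 4.86 V.
With the supply zeroed, R1 and R2 appear in parallel from the tap: R_th = R1‖R2 = (270 × 4110)/4380 = 253 Ω.

V_th = 4.86 V, R_th = 253 Ω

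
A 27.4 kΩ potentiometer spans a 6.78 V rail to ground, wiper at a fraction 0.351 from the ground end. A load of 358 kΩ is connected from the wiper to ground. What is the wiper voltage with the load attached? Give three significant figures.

The wiper splits the pot into (1−α)R = 17.78 kΩ above and αR = 9.617 kΩ below.
Lower section ‖ load = 9.366 kΩ.
V_wiper = 6.78 × 9.366/(17.78 + 9.366) = 2.34 V.

V ≈ 2.34 V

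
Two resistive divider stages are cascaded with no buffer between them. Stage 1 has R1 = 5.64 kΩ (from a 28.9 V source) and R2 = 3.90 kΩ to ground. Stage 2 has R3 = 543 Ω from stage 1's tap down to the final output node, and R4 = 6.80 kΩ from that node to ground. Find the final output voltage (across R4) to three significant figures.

Stage 2 presents R3+R4 = 7343 Ω as a load on stage 1's tap.
Stage 1's lower leg becomes R2‖(R3+R4) = 2547 Ω, so V_mid = 28.9 × 2547/8187 = 8.991 V.
Stage 2 is itself unloaded: V_out = V_mid × R4/(R3+R4) = 8.991 × 6800/7343 = 8.33 V.

V_out ≈ 8.33 V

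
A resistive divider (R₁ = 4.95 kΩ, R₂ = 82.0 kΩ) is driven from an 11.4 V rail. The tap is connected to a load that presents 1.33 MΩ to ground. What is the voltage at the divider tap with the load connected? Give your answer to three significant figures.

The load sits in parallel with R₂: R₂‖R_L = (82.0 × 1330) / (82.0 + 1330) = 77.24 kΩ.
V_out = 11.4 × 77.24 / (4.95 + 77.24) = 11.4 × 77.24/82.19 = 10.7 V.
(Unloaded it would have been 10.8 V.)

V_out ≈ 10.7 V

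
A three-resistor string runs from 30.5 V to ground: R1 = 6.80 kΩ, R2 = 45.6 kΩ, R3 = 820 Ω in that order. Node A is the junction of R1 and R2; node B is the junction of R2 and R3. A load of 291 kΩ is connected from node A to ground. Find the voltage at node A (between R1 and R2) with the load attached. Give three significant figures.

V ≈ 26.1 V

Below node A the series string R2+R3 = 46420 Ω sits in parallel with the 291000 Ω load: 40030 Ω.
V_A = 30.5 × 40030/(6800 + 40030) = 26.1 V.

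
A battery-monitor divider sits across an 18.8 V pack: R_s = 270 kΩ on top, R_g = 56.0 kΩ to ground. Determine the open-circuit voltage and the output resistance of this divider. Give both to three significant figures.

V_th = 3.23 V, R_th = 46.4 kΩ

V_th is the open-circuit tap voltage: 18.8 × 56.0/(270 + 56.0) = 3.23 V.
With the supply zeroed, R_s and R_g appear in parallel from the tap: R_th = R_s‖R_g = (270 × 56.0)/326.0 = 46.4 kΩ.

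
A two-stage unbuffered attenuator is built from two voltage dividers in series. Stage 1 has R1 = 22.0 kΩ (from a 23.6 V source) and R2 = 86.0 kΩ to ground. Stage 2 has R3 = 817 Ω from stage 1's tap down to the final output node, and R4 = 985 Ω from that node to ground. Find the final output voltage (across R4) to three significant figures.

V_out ≈ 0.958 V

Stage 2 presents R3+R4 = 1802 Ω as a load on stage 1's tap.
Stage 1's lower leg becomes R2‖(R3+R4) = 1765 Ω, so V_mid = 23.6 × 1765/23770 = 1.753 V.
Stage 2 is itself unloaded: V_out = V_mid × R4/(R3+R4) = 1.753 × 985/1802 = 0.958 V.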